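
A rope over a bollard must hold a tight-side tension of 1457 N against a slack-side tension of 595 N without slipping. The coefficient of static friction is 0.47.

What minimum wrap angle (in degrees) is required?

β_min ≈ 109°

T₂/T₁ = e^{μβ} → β = ln(T₂/T₁)/μ.
β = ln(1457/595)/0.47 = 0.8956/0.47 = 1.905 rad.
In degrees: β = 1.905 × 180/π = 109°.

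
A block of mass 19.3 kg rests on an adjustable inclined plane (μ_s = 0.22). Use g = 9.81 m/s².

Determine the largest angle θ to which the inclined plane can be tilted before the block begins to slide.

θ_max ≈ 12.4°

At the slip threshold, m g sin θ = μ_s · m g cos θ, so tan θ = μ_s.
θ_max = arctan(0.22) = 12.4°.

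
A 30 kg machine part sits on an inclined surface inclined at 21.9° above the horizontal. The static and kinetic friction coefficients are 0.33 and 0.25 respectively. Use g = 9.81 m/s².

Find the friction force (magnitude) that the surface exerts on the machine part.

f ≈ 68.3 N (up the incline)

The normal reaction is N = m g cos θ = 273.1 N.
Along the slope the weight component is m g sin θ = 109.8 N; friction must supply exactly this, acting up-slope.
The static-friction ceiling is μ_s N = 0.33 × 273.1 = 90.11 N.
|109.8| exceeds 90.11 N, so the machine part slips down-slope; friction is kinetic, f = μ_k N = 0.25×273.1 = 68.3 N.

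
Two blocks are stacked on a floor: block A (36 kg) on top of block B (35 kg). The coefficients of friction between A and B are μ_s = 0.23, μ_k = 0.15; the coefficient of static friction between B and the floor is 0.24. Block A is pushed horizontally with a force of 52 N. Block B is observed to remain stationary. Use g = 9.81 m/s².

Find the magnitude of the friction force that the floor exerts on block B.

f ≈ 52 N

Between the blocks, N₁ = m_A g = 353.2 N.
Maximum static friction on A from B: μ_s N₁ = 0.23×353.2 = 81.23 N.
Since P = 52 N ≤ 81.23 N, A does not slip on B; friction on A equals P = 52 N.
B experiences an equal 52 N forward from A (third law). B is in equilibrium, so the floor supplies f₂ = 52 N of static friction (limit μ_s(m_A+m_B)g = 167.2 N, not exceeded).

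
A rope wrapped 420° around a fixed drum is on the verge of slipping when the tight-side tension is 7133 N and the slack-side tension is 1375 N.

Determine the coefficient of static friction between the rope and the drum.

μ ≈ 0.225

T₂/T₁ = e^{μβ} → μ = ln(T₂/T₁)/β.
β = 420° = 7.33 rad.
μ = ln(7133/1375)/7.33 = ln(5.188)/7.33 = 0.225.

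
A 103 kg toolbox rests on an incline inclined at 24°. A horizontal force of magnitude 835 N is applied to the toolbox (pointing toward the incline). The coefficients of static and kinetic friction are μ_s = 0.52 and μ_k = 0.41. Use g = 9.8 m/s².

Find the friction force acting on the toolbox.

f ≈ 352 N (down the incline)

Normal direction: N = m g cos θ + P sin θ = 1262 N.
Along the incline, the net driving force (taking up-slope positive) is P cos θ − m g sin θ = 762.8 − 410.6 = 352.3 N, so equilibrium requires friction f = -352.3 N (down-slope).
The limit of static friction is μ_s N = 656.1 N.
|f_req| = 352.3 ≤ 656.1 N → the toolbox is in equilibrium; friction equals the required value.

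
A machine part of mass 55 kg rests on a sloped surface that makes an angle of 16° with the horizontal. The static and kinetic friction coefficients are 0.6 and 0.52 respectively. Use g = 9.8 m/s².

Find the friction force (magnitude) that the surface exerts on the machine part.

Perpendicular to the surface, N = m g cos θ = 55·9.8·cos 16° = 518.1 N.
Along the slope the weight component is m g sin θ = 148.6 N; friction must supply exactly this, acting up-slope.
Static friction can supply at most μ_s N = 310.9 N.
Since |148.6| ≤ 310.9 N, static friction is sufficient; f equals the required value, not μ_s N.

f ≈ 149 N (up the incline)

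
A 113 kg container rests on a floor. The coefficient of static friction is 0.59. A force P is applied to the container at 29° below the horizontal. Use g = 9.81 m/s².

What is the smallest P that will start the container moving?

P ≈ 1110 N

N = m g + P sin α (the push presses the container into the floor).
At impending slip, P cos α = μ_s N = μ_s (m g + P sin α).
Solving: P (cos α − μ_s sin α) = μ_s m g → P = 0.59×1110/(cos 29° − 0.59 sin 29°) = 654/0.5886 = 1110 N.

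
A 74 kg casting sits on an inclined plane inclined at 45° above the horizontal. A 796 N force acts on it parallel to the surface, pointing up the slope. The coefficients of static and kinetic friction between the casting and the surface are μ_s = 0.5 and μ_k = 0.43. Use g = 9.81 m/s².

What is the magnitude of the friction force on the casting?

Perpendicular to the surface, N = m g cos θ = 74·9.81·cos 45° = 513.3 N.
The friction needed for equilibrium is m g sin θ − P = 513.3 − 796 = -282.7 N, measured positive up-slope.
Static friction can supply at most μ_s N = 256.7 N.
Since |-282.7| > 256.7 N, static friction cannot hold it; the casting slides up the incline and kinetic friction applies: f = μ_k N = 0.43 × 513.3 = 221 N.

f ≈ 221 N (down the incline)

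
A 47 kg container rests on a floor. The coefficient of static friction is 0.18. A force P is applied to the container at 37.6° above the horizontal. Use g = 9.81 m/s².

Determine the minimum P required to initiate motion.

N = m g − P sin α (the pull lifts the container).
At impending slip, P cos α = μ_s N = μ_s (m g − P sin α).
Solving: P (cos α + μ_s sin α) = μ_s m g → P = 0.18×461/(cos 37.6° + 0.18 sin 37.6°) = 83/0.9021 = 92 N.

P ≈ 92 N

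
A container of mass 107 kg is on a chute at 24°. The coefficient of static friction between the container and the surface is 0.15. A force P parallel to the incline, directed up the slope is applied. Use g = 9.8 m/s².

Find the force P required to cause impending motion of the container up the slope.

P ≈ 570 N

At impending motion up the slope, friction acts down-slope at its limit: f = μ_s N.
P is parallel to the surface, so N = m g cos θ = 958 N.
Along the incline: P = m g sin θ + μ_s N = 427 + 0.15×958 = 570 N.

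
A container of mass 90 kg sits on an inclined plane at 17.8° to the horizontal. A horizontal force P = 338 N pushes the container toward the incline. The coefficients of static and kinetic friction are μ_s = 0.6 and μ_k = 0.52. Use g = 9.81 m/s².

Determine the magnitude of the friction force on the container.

Resolve perpendicular to the incline: N = m g cos θ + P sin θ = 90×9.81×cos 17.8° + 338×sin 17.8° = 944 N.
Parallel to the incline: P cos θ − m g sin θ = 321.8 − 269.9 = 51.92 N; the friction needed to balance this is 51.92 N acting down the slope.
Maximum static friction: μ_s N = 0.6 × 944 = 566.4 N.
Since 51.92 N is within the 566.4 N limit, the container stays put and friction is exactly 51.9 N.

f ≈ 51.9 N (down the incline)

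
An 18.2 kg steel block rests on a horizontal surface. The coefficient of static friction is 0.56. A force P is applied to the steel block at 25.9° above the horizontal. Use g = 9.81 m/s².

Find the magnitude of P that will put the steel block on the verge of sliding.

N = m g − P sin α (the pull lifts the steel block).
At impending slip, P cos α = μ_s N = μ_s (m g − P sin α).
Solving: P (cos α + μ_s sin α) = μ_s m g → P = 0.56×179/(cos 25.9° + 0.56 sin 25.9°) = 100/1.144 = 87.4 N.

P ≈ 87.4 N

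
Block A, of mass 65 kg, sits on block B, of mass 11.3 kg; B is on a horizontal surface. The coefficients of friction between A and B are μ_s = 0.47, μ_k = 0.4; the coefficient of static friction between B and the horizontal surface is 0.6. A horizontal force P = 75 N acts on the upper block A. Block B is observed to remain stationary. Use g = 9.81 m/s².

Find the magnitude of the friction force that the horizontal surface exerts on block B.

Normal force at the A–B interface: N₁ = m_A g = 637.6 N.
Maximum static friction on A from B: μ_s N₁ = 0.47×637.6 = 299.7 N.
Since P = 75 N ≤ 299.7 N, A does not slip on B; friction on A equals P = 75 N.
B experiences an equal 75 N forward from A (third law). B is in equilibrium, so the floor supplies f₂ = 75 N of static friction (limit μ_s(m_A+m_B)g = 449.1 N, not exceeded).

f ≈ 75 N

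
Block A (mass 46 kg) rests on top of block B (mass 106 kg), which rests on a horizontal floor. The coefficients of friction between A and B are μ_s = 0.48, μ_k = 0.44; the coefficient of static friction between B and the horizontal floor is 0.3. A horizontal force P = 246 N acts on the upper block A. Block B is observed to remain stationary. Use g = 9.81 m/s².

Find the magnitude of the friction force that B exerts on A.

The normal force B exerts on A is simply A's weight, N₁ = 451.3 N.
So the A–B interface can sustain at most μ_s N₁ = 216.6 N of static friction.
Since P = 246 N > 216.6 N, A slides on B; the A–B friction is kinetic: f₁ = μ_k N₁ = 0.44×451.3 = 199 N.
By Newton's third law B feels 199 N forward from A. With B stationary, the floor's static friction on B balances it: f₂ = 199 N (well within μ_s(m_A+m_B)g = 447.3 N).

f ≈ 199 N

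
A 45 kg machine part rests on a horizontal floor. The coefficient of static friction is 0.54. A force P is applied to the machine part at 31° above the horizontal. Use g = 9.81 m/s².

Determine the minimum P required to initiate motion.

N = m g − P sin α (the pull lifts the machine part).
At impending slip, P cos α = μ_s N = μ_s (m g − P sin α).
Solving: P (cos α + μ_s sin α) = μ_s m g → P = 0.54×441/(cos 31° + 0.54 sin 31°) = 238/1.135 = 210 N.

P ≈ 210 N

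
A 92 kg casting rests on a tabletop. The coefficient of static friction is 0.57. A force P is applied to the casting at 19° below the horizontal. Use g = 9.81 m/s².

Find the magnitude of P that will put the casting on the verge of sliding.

N = m g + P sin α (the push presses the casting into the tabletop).
At impending slip, P cos α = μ_s N = μ_s (m g + P sin α).
Solving: P (cos α − μ_s sin α) = μ_s m g → P = 0.57×903/(cos 19° − 0.57 sin 19°) = 514/0.7599 = 677 N.

P ≈ 677 N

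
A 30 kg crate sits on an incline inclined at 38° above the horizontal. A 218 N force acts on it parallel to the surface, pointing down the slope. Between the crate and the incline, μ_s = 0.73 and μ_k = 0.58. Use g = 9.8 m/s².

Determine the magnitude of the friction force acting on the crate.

The normal reaction is N = m g cos θ = 231.7 N.
Parallel to the incline, ΣF = 0 gives f = m g sin θ + P = 181 + 218 = 399 N (up-slope positive).
Static friction can supply at most μ_s N = 169.1 N.
Since |399| > 169.1 N, static friction cannot hold it; the crate slides down the incline and kinetic friction applies: f = μ_k N = 0.58 × 231.7 = 134 N.

f ≈ 134 N (up the incline)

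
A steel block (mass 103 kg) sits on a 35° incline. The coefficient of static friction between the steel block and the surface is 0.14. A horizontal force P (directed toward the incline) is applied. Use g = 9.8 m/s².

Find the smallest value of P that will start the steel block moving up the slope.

At impending motion up the slope, friction acts down-slope at its limit: f = μ_s N.
Perpendicular to the incline: N = m g cos θ + P sin θ.
Along the incline: P cos θ = m g sin θ + μ_s N = m g sin θ + μ_s (m g cos θ + P sin θ).
Solving, P (cos θ − μ_s sin θ) = m g (sin θ + μ_s cos θ), so P = 103×9.8×(sin 35° + 0.14 cos 35°)/(cos 35° − 0.14 sin 35°) = 1010×0.6883/0.7389 = 940 N.

P ≈ 940 N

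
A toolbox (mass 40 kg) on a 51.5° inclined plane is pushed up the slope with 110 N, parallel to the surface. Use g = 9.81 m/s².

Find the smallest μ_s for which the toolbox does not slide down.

N = m g cos θ = 244.3 N.
Friction must make up the shortfall along the incline: f = m g sin θ − P = 307.1 − 110 = 197.1 N.
At the threshold f = μ_s N, so μ_s,min = 197.1/244.3 = 0.807.

μ_s,min ≈ 0.807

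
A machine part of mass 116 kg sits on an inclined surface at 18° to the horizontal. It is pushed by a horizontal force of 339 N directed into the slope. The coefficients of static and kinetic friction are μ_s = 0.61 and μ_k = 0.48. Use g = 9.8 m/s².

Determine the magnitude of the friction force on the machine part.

f ≈ 28.9 N (up the incline)

The horizontal push has a component P sin θ into the surface, so N = m g cos θ + P sin θ = 1081 + 104.8 = 1186 N.
Parallel to the incline: P cos θ − m g sin θ = 322.4 − 351.3 = -28.88 N; the friction needed to balance this is 28.88 N acting up the slope.
Maximum static friction: μ_s N = 0.61 × 1186 = 723.4 N.
Since 28.88 N is within the 723.4 N limit, the machine part stays put and friction is exactly 28.9 N.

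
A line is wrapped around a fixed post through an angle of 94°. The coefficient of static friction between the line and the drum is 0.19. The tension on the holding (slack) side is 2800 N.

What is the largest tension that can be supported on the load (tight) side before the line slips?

T_max ≈ 3820 N

At impending slip the capstan equation gives T₂/T₁ = e^{μβ} with β in radians.
β = 94° × π/180 = 1.641 rad.
e^{μβ} = e^{0.19×1.641} = 1.366.
T₂ = T₁ · e^{μβ} = 2800 × 1.366 = 3820 N.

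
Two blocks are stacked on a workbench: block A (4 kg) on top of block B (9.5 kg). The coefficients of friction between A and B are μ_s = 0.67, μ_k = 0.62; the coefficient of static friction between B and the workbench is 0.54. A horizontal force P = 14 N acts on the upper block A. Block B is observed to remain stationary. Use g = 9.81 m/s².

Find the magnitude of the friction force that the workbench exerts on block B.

f ≈ 14 N

The normal force B exerts on A is simply A's weight, N₁ = 39.24 N.
So the A–B interface can sustain at most μ_s N₁ = 26.29 N of static friction.
P = 14 N is within that limit, so A and B move together (both at rest); the A–B friction is simply f₁ = P = 14 N.
By Newton's third law B feels 14 N forward from A. With B stationary, the floor's static friction on B balances it: f₂ = 14 N (well within μ_s(m_A+m_B)g = 71.51 N).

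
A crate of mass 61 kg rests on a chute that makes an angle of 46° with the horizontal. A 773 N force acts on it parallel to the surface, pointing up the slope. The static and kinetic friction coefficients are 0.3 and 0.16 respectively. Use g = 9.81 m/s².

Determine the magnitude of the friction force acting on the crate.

f ≈ 66.5 N (down the incline)

Perpendicular to the surface, N = m g cos θ = 61·9.81·cos 46° = 415.7 N.
For equilibrium along the incline the friction force must supply f = m g sin θ − P = 430.5 − 773 = -342.5 N (positive meaning up-slope).
Maximum static friction available: μ_s N = 0.3 × 415.7 = 124.7 N.
|-342.5| exceeds 124.7 N, so the crate slips up-slope; friction is kinetic, f = μ_k N = 0.16×415.7 = 66.5 N.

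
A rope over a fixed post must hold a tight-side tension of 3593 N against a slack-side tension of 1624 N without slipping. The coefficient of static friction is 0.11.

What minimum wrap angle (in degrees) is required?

β_min ≈ 414°

T₂/T₁ = e^{μβ} → β = ln(T₂/T₁)/μ.
β = ln(3593/1624)/0.11 = 0.7941/0.11 = 7.219 rad.
In degrees: β = 7.219 × 180/π = 414°.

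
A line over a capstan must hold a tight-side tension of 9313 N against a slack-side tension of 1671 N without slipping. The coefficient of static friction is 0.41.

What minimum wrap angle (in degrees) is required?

β_min ≈ 240°

T₂/T₁ = e^{μβ} → β = ln(T₂/T₁)/μ.
β = ln(9313/1671)/0.41 = 1.718/0.41 = 4.19 rad.
In degrees: β = 4.19 × 180/π = 240°.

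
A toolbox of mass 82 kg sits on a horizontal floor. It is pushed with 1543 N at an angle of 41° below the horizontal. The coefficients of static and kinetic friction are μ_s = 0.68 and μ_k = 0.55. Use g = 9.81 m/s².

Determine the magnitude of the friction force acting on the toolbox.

f ≈ 1160 N

Vertical equilibrium gives N = m g + P sin α = 1817 N.
Horizontally, friction must balance P cos α = 1165 N.
μ_s N = 0.68 × 1817 = 1235 N.
Since 1165 N does not exceed the limit, the toolbox stays at rest and f = 1160 N.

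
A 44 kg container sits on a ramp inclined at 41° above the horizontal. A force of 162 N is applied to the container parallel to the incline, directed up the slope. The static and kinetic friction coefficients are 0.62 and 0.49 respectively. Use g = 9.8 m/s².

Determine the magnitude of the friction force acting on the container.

The normal reaction is N = m g cos θ = 325.4 N.
For equilibrium along the incline the friction force must supply f = m g sin θ − P = 282.9 − 162 = 120.9 N (positive meaning up-slope).
The static-friction ceiling is μ_s N = 0.62 × 325.4 = 201.8 N.
Since |120.9| ≤ 201.8 N, static friction is sufficient; f equals the required value, not μ_s N.

f ≈ 121 N (up the incline)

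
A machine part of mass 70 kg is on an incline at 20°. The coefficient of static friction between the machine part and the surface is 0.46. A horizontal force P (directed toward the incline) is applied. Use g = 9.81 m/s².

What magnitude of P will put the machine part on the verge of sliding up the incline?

At impending motion up the slope, friction acts down-slope at its limit: f = μ_s N.
Perpendicular to the incline: N = m g cos θ + P sin θ.
Along the incline: P cos θ = m g sin θ + μ_s N = m g sin θ + μ_s (m g cos θ + P sin θ).
Solving, P (cos θ − μ_s sin θ) = m g (sin θ + μ_s cos θ), so P = 70×9.81×(sin 20° + 0.46 cos 20°)/(cos 20° − 0.46 sin 20°) = 687×0.7743/0.7824 = 680 N.

P ≈ 680 N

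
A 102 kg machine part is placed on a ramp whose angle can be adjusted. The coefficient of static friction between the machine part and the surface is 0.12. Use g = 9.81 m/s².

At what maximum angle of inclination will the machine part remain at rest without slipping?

At the slip threshold, m g sin θ = μ_s · m g cos θ, so tan θ = μ_s.
θ_max = arctan(0.12) = 6.84°.

θ_max ≈ 6.84°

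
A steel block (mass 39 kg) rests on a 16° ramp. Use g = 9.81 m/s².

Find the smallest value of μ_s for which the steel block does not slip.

μ_s,min ≈ 0.287

At the slip threshold m g sin θ = μ_s m g cos θ, so μ_s,min = tan θ.
μ_s,min = tan 16° = 0.287.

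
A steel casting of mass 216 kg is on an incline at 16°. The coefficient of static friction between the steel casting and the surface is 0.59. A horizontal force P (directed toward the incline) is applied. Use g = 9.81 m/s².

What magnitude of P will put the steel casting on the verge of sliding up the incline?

P ≈ 2240 N

At impending motion up the slope, friction acts down-slope at its limit: f = μ_s N.
Perpendicular to the incline: N = m g cos θ + P sin θ.
Along the incline: P cos θ = m g sin θ + μ_s N = m g sin θ + μ_s (m g cos θ + P sin θ).
Solving, P (cos θ − μ_s sin θ) = m g (sin θ + μ_s cos θ), so P = 216×9.81×(sin 16° + 0.59 cos 16°)/(cos 16° − 0.59 sin 16°) = 2120×0.8428/0.7986 = 2240 N.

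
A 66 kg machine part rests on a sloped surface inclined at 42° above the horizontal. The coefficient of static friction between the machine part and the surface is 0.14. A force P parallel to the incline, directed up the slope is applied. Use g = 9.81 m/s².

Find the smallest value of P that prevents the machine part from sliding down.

The machine part tends to slide down (tan θ > μ_s), so at the point of impending slip friction acts up-slope at its limit: f = μ_s N.
P is parallel to the surface, so N = m g cos θ = 481 N.
Along the incline: P + μ_s N = m g sin θ, so P = 433 − 0.14×481 = 366 N.

P_min ≈ 366 N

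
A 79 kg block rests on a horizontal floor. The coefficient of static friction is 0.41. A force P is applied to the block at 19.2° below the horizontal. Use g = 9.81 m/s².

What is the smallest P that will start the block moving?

N = m g + P sin α (the push presses the block into the horizontal floor).
At impending slip, P cos α = μ_s N = μ_s (m g + P sin α).
Solving: P (cos α − μ_s sin α) = μ_s m g → P = 0.41×775/(cos 19.2° − 0.41 sin 19.2°) = 318/0.8095 = 393 N.

P ≈ 393 N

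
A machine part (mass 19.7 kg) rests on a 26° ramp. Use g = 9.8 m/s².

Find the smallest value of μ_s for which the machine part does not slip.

At the slip threshold m g sin θ = μ_s m g cos θ, so μ_s,min = tan θ.
μ_s,min = tan 26° = 0.488.

μ_s,min ≈ 0.488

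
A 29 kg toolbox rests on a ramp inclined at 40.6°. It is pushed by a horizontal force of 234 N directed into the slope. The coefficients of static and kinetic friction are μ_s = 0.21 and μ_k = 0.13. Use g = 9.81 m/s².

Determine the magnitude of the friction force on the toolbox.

Normal direction: N = m g cos θ + P sin θ = 368.3 N.
Along the incline, the net driving force (taking up-slope positive) is P cos θ − m g sin θ = 177.7 − 185.1 = -7.469 N, so equilibrium requires friction f = 7.469 N (up-slope).
The limit of static friction is μ_s N = 77.34 N.
Since 7.469 N is within the 77.34 N limit, the toolbox stays put and friction is exactly 7.47 N.

f ≈ 7.47 N (up the incline)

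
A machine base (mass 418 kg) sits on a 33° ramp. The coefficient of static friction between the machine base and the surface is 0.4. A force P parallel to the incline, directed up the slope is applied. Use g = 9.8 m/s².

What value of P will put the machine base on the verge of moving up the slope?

At impending motion up the slope, friction acts down-slope at its limit: f = μ_s N.
P is parallel to the surface, so N = m g cos θ = 3440 N.
Along the incline: P = m g sin θ + μ_s N = 2230 + 0.4×3440 = 3610 N.

P ≈ 3610 N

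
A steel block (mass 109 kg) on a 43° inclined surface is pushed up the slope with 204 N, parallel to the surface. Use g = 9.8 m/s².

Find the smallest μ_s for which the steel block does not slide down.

N = m g cos θ = 781.2 N.
Friction must make up the shortfall along the incline: f = m g sin θ − P = 728.5 − 204 = 524.5 N.
At the threshold f = μ_s N, so μ_s,min = 524.5/781.2 = 0.671.

μ_s,min ≈ 0.671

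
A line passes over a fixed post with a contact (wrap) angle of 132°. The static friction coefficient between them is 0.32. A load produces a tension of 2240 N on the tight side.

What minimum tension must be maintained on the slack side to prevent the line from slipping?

Capstan equation at impending slip: T_tight/T_slack = e^{μβ}.
β = 132° = 2.304 rad; e^{μβ} = e^{0.32×2.304} = 2.09.
T_slack = T_tight / e^{μβ} = 2240 / 2.09 = 1070 N.

T_min ≈ 1070 N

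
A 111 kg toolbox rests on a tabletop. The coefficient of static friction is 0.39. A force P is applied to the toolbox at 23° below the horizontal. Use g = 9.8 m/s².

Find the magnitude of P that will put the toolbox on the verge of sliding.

N = m g + P sin α (the push presses the toolbox into the tabletop).
At impending slip, P cos α = μ_s N = μ_s (m g + P sin α).
Solving: P (cos α − μ_s sin α) = μ_s m g → P = 0.39×1090/(cos 23° − 0.39 sin 23°) = 424/0.7681 = 552 N.

P ≈ 552 N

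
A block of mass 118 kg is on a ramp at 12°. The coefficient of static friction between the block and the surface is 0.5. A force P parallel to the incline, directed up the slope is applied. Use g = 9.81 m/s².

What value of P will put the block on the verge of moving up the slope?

At impending motion up the slope, friction acts down-slope at its limit: f = μ_s N.
P is parallel to the surface, so N = m g cos θ = 1130 N.
Along the incline: P = m g sin θ + μ_s N = 241 + 0.5×1130 = 807 N.

P ≈ 807 N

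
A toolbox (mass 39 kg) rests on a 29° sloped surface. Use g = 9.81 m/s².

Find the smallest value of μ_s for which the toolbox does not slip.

μ_s,min ≈ 0.554

At the slip threshold m g sin θ = μ_s m g cos θ, so μ_s,min = tan θ.
μ_s,min = tan 29° = 0.554.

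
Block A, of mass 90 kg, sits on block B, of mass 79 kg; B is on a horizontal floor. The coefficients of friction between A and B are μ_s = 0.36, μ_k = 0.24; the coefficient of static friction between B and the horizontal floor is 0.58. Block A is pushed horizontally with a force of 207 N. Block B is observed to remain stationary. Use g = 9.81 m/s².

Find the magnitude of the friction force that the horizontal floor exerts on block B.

f ≈ 207 N

Normal force at the A–B interface: N₁ = m_A g = 882.9 N.
So the A–B interface can sustain at most μ_s N₁ = 317.8 N of static friction.
Since P = 207 N ≤ 317.8 N, A does not slip on B; friction on A equals P = 207 N.
By Newton's third law B feels 207 N forward from A. With B stationary, the floor's static friction on B balances it: f₂ = 207 N (well within μ_s(m_A+m_B)g = 961.6 N).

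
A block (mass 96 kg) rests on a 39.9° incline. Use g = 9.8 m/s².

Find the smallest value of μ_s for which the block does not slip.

At the slip threshold m g sin θ = μ_s m g cos θ, so μ_s,min = tan θ.
μ_s,min = tan 39.9° = 0.836.

μ_s,min ≈ 0.836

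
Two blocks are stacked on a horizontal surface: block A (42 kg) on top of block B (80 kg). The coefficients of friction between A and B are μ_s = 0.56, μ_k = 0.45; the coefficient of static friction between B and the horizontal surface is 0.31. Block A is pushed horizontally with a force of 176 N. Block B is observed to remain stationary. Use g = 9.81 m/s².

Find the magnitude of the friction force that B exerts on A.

f ≈ 176 N

The normal force B exerts on A is simply A's weight, N₁ = 412 N.
Maximum static friction on A from B: μ_s N₁ = 0.56×412 = 230.7 N.
Since P = 176 N ≤ 230.7 N, A does not slip on B; friction on A equals P = 176 N.
By Newton's third law B feels 176 N forward from A. With B stationary, the floor's static friction on B balances it: f₂ = 176 N (well within μ_s(m_A+m_B)g = 371 N).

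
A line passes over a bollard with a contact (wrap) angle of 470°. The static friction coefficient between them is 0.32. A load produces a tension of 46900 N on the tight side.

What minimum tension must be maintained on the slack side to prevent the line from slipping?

Capstan equation at impending slip: T_tight/T_slack = e^{μβ}.
β = 470° = 8.203 rad; e^{μβ} = e^{0.32×8.203} = 13.8.
T_slack = T_tight / e^{μβ} = 46900 / 13.8 = 3400 N.

T_min ≈ 3400 N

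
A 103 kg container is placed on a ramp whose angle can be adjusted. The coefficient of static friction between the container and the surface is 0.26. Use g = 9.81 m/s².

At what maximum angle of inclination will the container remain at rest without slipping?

θ_max ≈ 14.6°

At the slip threshold, m g sin θ = μ_s · m g cos θ, so tan θ = μ_s.
θ_max = arctan(0.26) = 14.6°.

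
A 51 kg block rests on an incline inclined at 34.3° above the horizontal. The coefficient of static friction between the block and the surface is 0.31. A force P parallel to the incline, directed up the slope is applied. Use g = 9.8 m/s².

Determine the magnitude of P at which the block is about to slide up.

P ≈ 410 N

At impending motion up the slope, friction acts down-slope at its limit: f = μ_s N.
P is parallel to the surface, so N = m g cos θ = 413 N.
Along the incline: P = m g sin θ + μ_s N = 282 + 0.31×413 = 410 N.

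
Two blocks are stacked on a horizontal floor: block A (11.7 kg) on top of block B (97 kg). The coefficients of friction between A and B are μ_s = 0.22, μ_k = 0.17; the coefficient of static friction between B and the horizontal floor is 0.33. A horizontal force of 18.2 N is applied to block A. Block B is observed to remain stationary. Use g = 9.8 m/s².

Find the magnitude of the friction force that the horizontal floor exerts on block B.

Normal force at the A–B interface: N₁ = m_A g = 114.7 N.
Maximum static friction on A from B: μ_s N₁ = 0.22×114.7 = 25.23 N.
Since P = 18.2 N ≤ 25.23 N, A does not slip on B; friction on A equals P = 18.2 N.
By Newton's third law B feels 18.2 N forward from A. With B stationary, the floor's static friction on B balances it: f₂ = 18.2 N (well within μ_s(m_A+m_B)g = 351.5 N).

f ≈ 18.2 N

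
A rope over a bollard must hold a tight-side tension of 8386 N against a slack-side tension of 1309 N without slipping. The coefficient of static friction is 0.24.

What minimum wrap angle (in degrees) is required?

β_min ≈ 443°

T₂/T₁ = e^{μβ} → β = ln(T₂/T₁)/μ.
β = ln(8386/1309)/0.24 = 1.857/0.24 = 7.739 rad.
In degrees: β = 7.739 × 180/π = 443°.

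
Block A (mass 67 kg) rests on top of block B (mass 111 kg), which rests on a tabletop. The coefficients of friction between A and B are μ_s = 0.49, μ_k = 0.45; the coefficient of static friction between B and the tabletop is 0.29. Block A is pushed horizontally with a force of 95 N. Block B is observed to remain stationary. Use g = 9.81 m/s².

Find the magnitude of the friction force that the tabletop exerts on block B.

Normal force at the A–B interface: N₁ = m_A g = 657.3 N.
So the A–B interface can sustain at most μ_s N₁ = 322.1 N of static friction.
P = 95 N is within that limit, so A and B move together (both at rest); the A–B friction is simply f₁ = P = 95 N.
B experiences an equal 95 N forward from A (third law). B is in equilibrium, so the floor supplies f₂ = 95 N of static friction (limit μ_s(m_A+m_B)g = 506.4 N, not exceeded).

f ≈ 95 N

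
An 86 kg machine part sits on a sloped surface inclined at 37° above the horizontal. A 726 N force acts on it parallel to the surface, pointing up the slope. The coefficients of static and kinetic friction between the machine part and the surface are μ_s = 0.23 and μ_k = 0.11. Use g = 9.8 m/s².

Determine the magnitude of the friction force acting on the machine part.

f ≈ 74 N (down the incline)

Perpendicular to the surface, N = m g cos θ = 86·9.8·cos 37° = 673.1 N.
The friction needed for equilibrium is m g sin θ − P = 507.2 − 726 = -218.8 N, measured positive up-slope.
The static-friction ceiling is μ_s N = 0.23 × 673.1 = 154.8 N.
|-218.8| exceeds 154.8 N, so the machine part slips up-slope; friction is kinetic, f = μ_k N = 0.11×673.1 = 74 N.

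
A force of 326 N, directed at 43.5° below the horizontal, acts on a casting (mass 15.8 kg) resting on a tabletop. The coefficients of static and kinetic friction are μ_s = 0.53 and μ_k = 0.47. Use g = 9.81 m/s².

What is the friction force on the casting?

Vertical equilibrium gives N = m g + P sin α = 379.4 N.
The horizontal driving force is P cos α = 236.5 N, so equilibrium needs friction f = 236.5 N.
μ_s N = 0.53 × 379.4 = 201.1 N.
236.5 > 201.1 N → the casting slides; f = μ_k N = 0.47×379.4 = 178 N.

f ≈ 178 N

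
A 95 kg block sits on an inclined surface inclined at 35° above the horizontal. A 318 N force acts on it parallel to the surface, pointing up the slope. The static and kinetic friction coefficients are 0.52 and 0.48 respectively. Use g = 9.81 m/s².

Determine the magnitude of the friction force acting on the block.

f ≈ 217 N (up the incline)

The normal reaction is N = m g cos θ = 763.4 N.
For equilibrium along the incline the friction force must supply f = m g sin θ − P = 534.5 − 318 = 216.5 N (positive meaning up-slope).
Static friction can supply at most μ_s N = 397 N.
Since |216.5| ≤ 397 N, no slip — friction simply equals what equilibrium demands.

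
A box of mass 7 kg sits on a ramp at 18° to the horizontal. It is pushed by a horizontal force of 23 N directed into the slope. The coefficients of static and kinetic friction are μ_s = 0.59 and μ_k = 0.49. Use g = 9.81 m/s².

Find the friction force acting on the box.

Resolve perpendicular to the incline: N = m g cos θ + P sin θ = 7×9.81×cos 18° + 23×sin 18° = 72.42 N.
Parallel to the incline: P cos θ − m g sin θ = 21.87 − 21.22 = 0.6541 N; the friction needed to balance this is 0.6541 N acting down the slope.
The limit of static friction is μ_s N = 42.73 N.
|f_req| = 0.6541 ≤ 42.73 N → the box is in equilibrium; friction equals the required value.

f ≈ 0.654 N (down the incline)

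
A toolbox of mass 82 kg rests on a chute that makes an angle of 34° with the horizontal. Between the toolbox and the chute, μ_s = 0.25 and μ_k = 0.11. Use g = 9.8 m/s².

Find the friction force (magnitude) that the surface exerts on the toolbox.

Perpendicular to the surface, N = m g cos θ = 82·9.8·cos 34° = 666.2 N.
For equilibrium along the incline, friction must balance the weight component: f = m g sin θ = 449.4 N up the slope.
The static-friction ceiling is μ_s N = 0.25 × 666.2 = 166.6 N.
Since |449.4| > 166.6 N, static friction cannot hold it; the toolbox slides down the incline and kinetic friction applies: f = μ_k N = 0.11 × 666.2 = 73.3 N.

f ≈ 73.3 N (up the incline)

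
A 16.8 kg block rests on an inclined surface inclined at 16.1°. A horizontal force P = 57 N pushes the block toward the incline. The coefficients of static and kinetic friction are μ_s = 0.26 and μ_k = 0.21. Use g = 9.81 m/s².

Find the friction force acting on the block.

f ≈ 9.06 N (down the incline)

Resolve perpendicular to the incline: N = m g cos θ + P sin θ = 16.8×9.81×cos 16.1° + 57×sin 16.1° = 174.2 N.
Along the incline, the net driving force (taking up-slope positive) is P cos θ − m g sin θ = 54.76 − 45.7 = 9.061 N, so equilibrium requires friction f = -9.061 N (down-slope).
The limit of static friction is μ_s N = 45.28 N.
Since 9.061 N is within the 45.28 N limit, the block stays put and friction is exactly 9.06 N.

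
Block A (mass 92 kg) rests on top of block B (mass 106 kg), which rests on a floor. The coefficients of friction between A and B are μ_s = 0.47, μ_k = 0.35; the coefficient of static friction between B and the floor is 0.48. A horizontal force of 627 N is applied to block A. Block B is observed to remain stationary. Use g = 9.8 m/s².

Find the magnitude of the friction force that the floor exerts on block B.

f ≈ 316 N

The normal force B exerts on A is simply A's weight, N₁ = 901.6 N.
Maximum static friction on A from B: μ_s N₁ = 0.47×901.6 = 423.8 N.
P = 627 N exceeds that limit, so A slips over B and the interface friction becomes kinetic: f₁ = μ_k N₁ = 0.35×901.6 = 316 N.
B experiences an equal 316 N forward from A (third law). B is in equilibrium, so the floor supplies f₂ = 316 N of static friction (limit μ_s(m_A+m_B)g = 931.4 N, not exceeded).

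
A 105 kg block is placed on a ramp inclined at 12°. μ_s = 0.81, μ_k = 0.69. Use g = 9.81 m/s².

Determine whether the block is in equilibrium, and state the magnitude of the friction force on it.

f ≈ 214 N

N = m g cos θ = 1010 N.
Down-slope weight component: m g sin θ = 214 N.
μ_s N = 816 N.
214 ≤ 816 N, so it stays put; friction = 214 N.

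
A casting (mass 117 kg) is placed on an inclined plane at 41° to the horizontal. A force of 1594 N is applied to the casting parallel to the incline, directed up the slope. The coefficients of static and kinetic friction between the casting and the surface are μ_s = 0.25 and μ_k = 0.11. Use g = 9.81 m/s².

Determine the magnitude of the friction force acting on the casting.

Perpendicular to the surface, N = m g cos θ = 117·9.81·cos 41° = 866.2 N.
The friction needed for equilibrium is m g sin θ − P = 753 − 1594 = -841 N, measured positive up-slope.
Maximum static friction available: μ_s N = 0.25 × 866.2 = 216.6 N.
|-841| exceeds 216.6 N, so the casting slips up-slope; friction is kinetic, f = μ_k N = 0.11×866.2 = 95.3 N.

f ≈ 95.3 N (down the incline)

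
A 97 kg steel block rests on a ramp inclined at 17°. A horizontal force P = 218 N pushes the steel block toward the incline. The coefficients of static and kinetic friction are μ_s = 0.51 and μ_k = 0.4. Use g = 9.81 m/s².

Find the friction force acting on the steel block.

f ≈ 69.7 N (up the incline)

Normal direction: N = m g cos θ + P sin θ = 973.7 N.
Along the incline, the net driving force (taking up-slope positive) is P cos θ − m g sin θ = 208.5 − 278.2 = -69.74 N, so equilibrium requires friction f = 69.74 N (up-slope).
Maximum static friction: μ_s N = 0.51 × 973.7 = 496.6 N.
Since 69.74 N is within the 496.6 N limit, the steel block stays put and friction is exactly 69.7 N.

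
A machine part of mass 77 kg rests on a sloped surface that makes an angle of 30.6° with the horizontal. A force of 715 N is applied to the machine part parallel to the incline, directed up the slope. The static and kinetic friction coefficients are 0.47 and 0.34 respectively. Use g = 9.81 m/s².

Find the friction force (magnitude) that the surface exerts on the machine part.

f ≈ 221 N (down the incline)

The normal reaction is N = m g cos θ = 650.2 N.
The friction needed for equilibrium is m g sin θ − P = 384.5 − 715 = -330.5 N, measured positive up-slope.
Static friction can supply at most μ_s N = 305.6 N.
|-330.5| exceeds 305.6 N, so the machine part slips up-slope; friction is kinetic, f = μ_k N = 0.34×650.2 = 221 N.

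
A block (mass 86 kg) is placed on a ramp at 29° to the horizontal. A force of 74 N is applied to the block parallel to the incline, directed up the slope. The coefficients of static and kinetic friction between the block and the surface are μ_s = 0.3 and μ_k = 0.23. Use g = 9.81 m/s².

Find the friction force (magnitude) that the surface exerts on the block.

Perpendicular to the surface, N = m g cos θ = 86·9.81·cos 29° = 737.9 N.
Parallel to the incline, ΣF = 0 gives f = m g sin θ − P = 409 − 74 = 335 N (up-slope positive).
The static-friction ceiling is μ_s N = 0.3 × 737.9 = 221.4 N.
|335| exceeds 221.4 N, so the block slips down-slope; friction is kinetic, f = μ_k N = 0.23×737.9 = 170 N.

f ≈ 170 N (up the incline)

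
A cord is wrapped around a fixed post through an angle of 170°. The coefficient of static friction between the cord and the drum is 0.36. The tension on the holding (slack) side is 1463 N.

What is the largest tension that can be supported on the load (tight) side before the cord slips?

T_max ≈ 4260 N

At impending slip the capstan equation gives T₂/T₁ = e^{μβ} with β in radians.
β = 170° × π/180 = 2.967 rad.
e^{μβ} = e^{0.36×2.967} = 2.91.
T₂ = T₁ · e^{μβ} = 1463 × 2.91 = 4260 N.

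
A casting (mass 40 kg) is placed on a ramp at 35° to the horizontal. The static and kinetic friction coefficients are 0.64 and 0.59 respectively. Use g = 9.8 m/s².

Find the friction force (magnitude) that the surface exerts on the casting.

The normal reaction is N = m g cos θ = 321.1 N.
Along the slope the weight component is m g sin θ = 224.8 N; friction must supply exactly this, acting up-slope.
The static-friction ceiling is μ_s N = 0.64 × 321.1 = 205.5 N.
|224.8| exceeds 205.5 N, so the casting slips down-slope; friction is kinetic, f = μ_k N = 0.59×321.1 = 189 N.

f ≈ 189 N (up the incline)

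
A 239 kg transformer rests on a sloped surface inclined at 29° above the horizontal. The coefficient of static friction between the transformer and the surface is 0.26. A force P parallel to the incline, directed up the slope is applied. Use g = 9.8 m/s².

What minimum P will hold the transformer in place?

P_min ≈ 603 N

The transformer tends to slide down (tan θ > μ_s), so at the point of impending slip friction acts up-slope at its limit: f = μ_s N.
P is parallel to the surface, so N = m g cos θ = 2050 N.
Along the incline: P + μ_s N = m g sin θ, so P = 1140 − 0.26×2050 = 603 N.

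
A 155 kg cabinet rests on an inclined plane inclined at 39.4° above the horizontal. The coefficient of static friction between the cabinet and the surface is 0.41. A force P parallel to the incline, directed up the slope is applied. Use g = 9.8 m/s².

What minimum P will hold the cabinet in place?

The cabinet tends to slide down (tan θ > μ_s), so at the point of impending slip friction acts up-slope at its limit: f = μ_s N.
P is parallel to the surface, so N = m g cos θ = 1170 N.
Along the incline: P + μ_s N = m g sin θ, so P = 964 − 0.41×1170 = 483 N.

P_min ≈ 483 N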